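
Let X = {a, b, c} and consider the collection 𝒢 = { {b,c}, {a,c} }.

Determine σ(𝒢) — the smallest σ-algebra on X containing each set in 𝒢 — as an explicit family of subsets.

σ(𝒢) = { {}, {a}, {b}, {c}, {a,b}, {a,c}, {b,c}, X }

Check:
Take S₀ = 𝒢 ∪ {∅, X} = { {}, {a,c}, {b,c}, X }.
Step 1 adds 2:
  {a}  = complement {b,c}
  {b}  = complement {a,c}
  (now 6)
Step 2 adds 1:
  {a,b}  = {b} ∪ {a}
  (now 7)
Step 3. New:
  {c}  = complement {a,b}
  (now 8)
Step 4: stable.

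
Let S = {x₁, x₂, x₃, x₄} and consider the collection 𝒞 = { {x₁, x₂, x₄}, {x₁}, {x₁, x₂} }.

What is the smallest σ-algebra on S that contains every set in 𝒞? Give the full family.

σ(𝒞) (16 sets): { {}, {x₁}, {x₂}, {x₃}, {x₄}, {x₁, x₂}, {x₁, x₃}, {x₁, x₄}, {x₂, x₃}, {x₂, x₄}, {x₃, x₄}, {x₁, x₂, x₃}, {x₁, x₂, x₄}, {x₁, x₃, x₄}, {x₂, x₃, x₄}, S }

Trace:
Start: 𝒞 ∪ {∅, S} = { {}, {x₁}, {x₁, x₂}, {x₁, x₂, x₄}, S }.
Iteration 1. New:
  {x₃}  = {x₁, x₂, x₄}ᶜ
  {x₃, x₄}  = {x₁, x₂}ᶜ
  {x₂, x₃, x₄}  = {x₁}ᶜ
Iteration 2 (3 new):
  {x₁, x₃}  = {x₃} ∪ {x₁}
  {x₁, x₂, x₃}  = {x₃} ∪ {x₁, x₂}
  {x₁, x₃, x₄}  = {x₃, x₄} ∪ {x₁}
Iteration 3 (3 new):
  {x₂}  = {x₁, x₃, x₄}ᶜ
  {x₄}  = {x₁, x₂, x₃}ᶜ
  {x₂, x₄}  = {x₁, x₃}ᶜ
Iteration 4. New:
  {x₁, x₄}  = {x₄} ∪ {x₁}
  {x₂, x₃}  = {x₃} ∪ {x₂}
Iteration 5: stable.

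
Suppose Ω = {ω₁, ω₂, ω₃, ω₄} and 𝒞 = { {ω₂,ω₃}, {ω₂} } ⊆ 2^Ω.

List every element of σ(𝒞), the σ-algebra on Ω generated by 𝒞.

Seed the family with 𝒞 together with ∅ and Ω: { {}, {ω₂}, {ω₂,ω₃}, Ω }.
Pass 1: +2 →
  {ω₁,ω₄}  = complement {ω₂,ω₃}
  {ω₁,ω₃,ω₄}  = complement {ω₂}
  [6 total]
Pass 2 adds 1:
  {ω₁,ω₂,ω₄}  = {ω₁,ω₄} ∪ {ω₂}
  [7 total]
Pass 3: 1 new —
  {ω₃}  = complement {ω₁,ω₂,ω₄}
  [8 total]
Pass 4 adds nothing — fixpoint reached.

σ(𝒞) = { {}, {ω₂}, {ω₃}, {ω₁,ω₄}, {ω₂,ω₃}, {ω₁,ω₂,ω₄}, {ω₁,ω₃,ω₄}, Ω }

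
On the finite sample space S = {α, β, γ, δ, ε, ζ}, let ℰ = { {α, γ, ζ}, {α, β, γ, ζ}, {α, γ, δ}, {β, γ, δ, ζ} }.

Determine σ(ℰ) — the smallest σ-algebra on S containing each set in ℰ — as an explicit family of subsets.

Answer: σ(ℰ) = { {}, {α}, {β}, {γ}, {δ}, {ε}, {ζ}, {α, β}, {α, γ}, {α, δ}, {α, ε}, {α, ζ}, {β, γ}, {β, δ}, {β, ε}, {β, ζ}, {γ, δ}, {γ, ε}, {γ, ζ}, {δ, ε}, {δ, ζ}, {ε, ζ}, {α, β, γ}, {α, β, δ}, {α, β, ε}, {α, β, ζ}, {α, γ, δ}, {α, γ, ε}, {α, γ, ζ}, {α, δ, ε}, {α, δ, ζ}, {α, ε, ζ}, {β, γ, δ}, {β, γ, ε}, {β, γ, ζ}, {β, δ, ε}, {β, δ, ζ}, {β, ε, ζ}, {γ, δ, ε}, {γ, δ, ζ}, {γ, ε, ζ}, {δ, ε, ζ}, {α, β, γ, δ}, {α, β, γ, ε}, {α, β, γ, ζ}, {α, β, δ, ε}, {α, β, δ, ζ}, {α, β, ε, ζ}, {α, γ, δ, ε}, {α, γ, δ, ζ}, {α, γ, ε, ζ}, {α, δ, ε, ζ}, {β, γ, δ, ε}, {β, γ, δ, ζ}, {β, γ, ε, ζ}, {β, δ, ε, ζ}, {γ, δ, ε, ζ}, {α, β, γ, δ, ε}, {α, β, γ, δ, ζ}, {α, β, γ, ε, ζ}, {α, β, δ, ε, ζ}, {α, γ, δ, ε, ζ}, {β, γ, δ, ε, ζ}, S }

Working:
Start: ℰ ∪ {∅, S} = { {}, {α, γ, δ}, {α, γ, ζ}, {α, β, γ, ζ}, {β, γ, δ, ζ}, S }.
Round 1. New:
  {α, ε}  = complement {β, γ, δ, ζ}
  {δ, ε}  = complement {α, β, γ, ζ}
  {β, δ, ε}  = complement {α, γ, ζ}
  {β, ε, ζ}  = complement {α, γ, δ}
  {α, γ, δ, ζ}  = {α, γ, δ} ∪ {α, γ, ζ}
  {α, β, γ, δ, ζ}  = {α, γ, δ} ∪ {β, γ, δ, ζ}
  |family| = 12
Round 2 adds 12:
  {ε}  = complement {α, β, γ, δ, ζ}
  {β, ε}  = complement {α, γ, δ, ζ}
  {α, δ, ε}  = {δ, ε} ∪ {α, ε}
  {α, β, δ, ε}  = {α, ε} ∪ {β, δ, ε}
  {α, β, ε, ζ}  = {β, ε, ζ} ∪ {α, ε}
  {α, γ, δ, ε}  = {δ, ε} ∪ {α, γ, δ}
  {α, γ, ε, ζ}  = {α, γ, ζ} ∪ {α, ε}
  {β, δ, ε, ζ}  = {β, ε, ζ} ∪ {δ, ε}
  {α, β, γ, δ, ε}  = {α, γ, δ} ∪ {β, δ, ε}
  {α, β, γ, ε, ζ}  = {α, γ, ζ} ∪ {β, ε, ζ}
  {α, γ, δ, ε, ζ}  = {α, γ, ζ} ∪ {δ, ε}
  {β, γ, δ, ε, ζ}  = {β, ε, ζ} ∪ {β, γ, δ, ζ}
  |family| = 24
Round 3 (12 new):
  {α}  = complement {β, γ, δ, ε, ζ}
  {β}  = complement {α, γ, δ, ε, ζ}
  {δ}  = complement {α, β, γ, ε, ζ}
  {ζ}  = complement {α, β, γ, δ, ε}
  {α, γ}  = complement {β, δ, ε, ζ}
  {β, δ}  = complement {α, γ, ε, ζ}
  {β, ζ}  = complement {α, γ, δ, ε}
  {γ, δ}  = complement {α, β, ε, ζ}
  {γ, ζ}  = complement {α, β, δ, ε}
  {α, β, ε}  = {β, ε} ∪ {α, ε}
  {β, γ, ζ}  = complement {α, δ, ε}
  {α, β, δ, ε, ζ}  = {δ, ε} ∪ {α, β, ε, ζ}
  |family| = 36
Round 4 adds 23:
  {γ}  = complement {α, β, δ, ε, ζ}
  {α, β}  = {α} ∪ {β}
  {α, δ}  = {α} ∪ {δ}
  {α, ζ}  = {α} ∪ {ζ}
  {δ, ζ}  = {ζ} ∪ {δ}
  {ε, ζ}  = {ζ} ∪ {ε}
  {α, β, γ}  = {β} ∪ {α, γ}
  {α, β, δ}  = {α} ∪ {β, δ}
  {α, β, ζ}  = {α} ∪ {β, ζ}
  {α, γ, ε}  = {ε} ∪ {α, γ}
  {α, ε, ζ}  = {ζ} ∪ {α, ε}
  {β, γ, δ}  = {γ, δ} ∪ {β}
  {β, δ, ζ}  = {β, ζ} ∪ {δ}
  {γ, δ, ε}  = {γ, δ} ∪ {ε}
  {γ, δ, ζ}  = complement {α, β, ε}
  {γ, ε, ζ}  = {ε} ∪ {γ, ζ}
  {δ, ε, ζ}  = {ζ} ∪ {δ, ε}
  {α, β, γ, δ}  = {β} ∪ {α, γ, δ}
  {α, β, γ, ε}  = {β, ε} ∪ {α, γ}
  {α, δ, ε, ζ}  = {α, δ, ε} ∪ {ζ}
  {β, γ, δ, ε}  = {β, ε} ∪ {γ, δ}
  {β, γ, ε, ζ}  = {β, ε} ∪ {β, γ, ζ}
  {γ, δ, ε, ζ}  = {δ, ε} ∪ {γ, ζ}
  |family| = 59
Round 5. New:
  {β, γ}  = complement {α, δ, ε, ζ}
  {γ, ε}  = {ε} ∪ {γ}
  {α, δ, ζ}  = {α, ζ} ∪ {α, δ}
  {β, γ, ε}  = {β, ε} ∪ {γ}
  {α, β, δ, ζ}  = {β, δ, ζ} ∪ {α, ζ}
  |family| = 64
Round 6 adds nothing — fixpoint reached.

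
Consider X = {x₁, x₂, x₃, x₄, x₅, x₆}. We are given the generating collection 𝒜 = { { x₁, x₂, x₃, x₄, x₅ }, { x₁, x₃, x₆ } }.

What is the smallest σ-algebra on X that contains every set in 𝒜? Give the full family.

Answer: σ(𝒜) = { {  }, { x₆ }, { x₁, x₃ }, { x₁, x₃, x₆ }, { x₂, x₄, x₅ }, { x₂, x₄, x₅, x₆ }, { x₁, x₂, x₃, x₄, x₅ }, X }

Working:
Initial family (4 sets): { {  }, { x₁, x₃, x₆ }, { x₁, x₂, x₃, x₄, x₅ }, X }.
Step 1: 2 new —
  { x₆ }  = complement { x₁, x₂, x₃, x₄, x₅ }
  { x₂, x₄, x₅ }  = complement { x₁, x₃, x₆ }
  |family| = 6
Step 2. New:
  { x₂, x₄, x₅, x₆ }  = { x₂, x₄, x₅ } ∪ { x₆ }
  |family| = 7
Step 3. New:
  { x₁, x₃ }  = complement { x₂, x₄, x₅, x₆ }
  |family| = 8
After Step 4 the family is unchanged; done.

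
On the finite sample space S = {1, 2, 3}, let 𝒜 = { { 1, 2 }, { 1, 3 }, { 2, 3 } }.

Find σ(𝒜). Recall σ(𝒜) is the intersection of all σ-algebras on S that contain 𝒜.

Begin from { {  }, { 1, 2 }, { 1, 3 }, { 2, 3 }, S } (that is, 𝒜 plus ∅ and S).
Step 1: +3 →
  { 1 }  = complement { 2, 3 }
  { 2 }  = complement { 1, 3 }
  { 3 }  = complement { 1, 2 }
Step 2: stable.

Therefore σ(𝒜) = { {  }, { 1 }, { 2 }, { 3 }, { 1, 2 }, { 1, 3 }, { 2, 3 }, S } (|σ(𝒜)| = 8).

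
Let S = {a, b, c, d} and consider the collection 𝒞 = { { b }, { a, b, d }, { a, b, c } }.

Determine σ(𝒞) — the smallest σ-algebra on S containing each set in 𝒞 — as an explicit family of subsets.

Answer: σ(𝒞) = { ∅, { a }, { b }, { c }, { d }, { a, b }, { a, c }, { a, d }, { b, c }, { b, d }, { c, d }, { a, b, c }, { a, b, d }, { a, c, d }, { b, c, d }, S }

Check:
Begin from { ∅, { b }, { a, b, c }, { a, b, d }, S } (that is, 𝒞 plus ∅ and S).
Pass 1: 3 new —
  { c }  = { a, b, d }ᶜ
  { d }  = { a, b, c }ᶜ
  { a, c, d }  = { b }ᶜ
  (now 8)
Pass 2: 3 new —
  { b, c }  = { c } ∪ { b }
  { b, d }  = { d } ∪ { b }
  { c, d }  = { d } ∪ { c }
  (now 11)
Pass 3: +4 →
  { a, b }  = { c, d }ᶜ
  { a, c }  = { b, d }ᶜ
  { a, d }  = { b, c }ᶜ
  { b, c, d }  = { c } ∪ { b, d }
  (now 15)
Pass 4: 1 new —
  { a }  = { b, c, d }ᶜ
  (now 16)
Pass 5 adds nothing — fixpoint reached.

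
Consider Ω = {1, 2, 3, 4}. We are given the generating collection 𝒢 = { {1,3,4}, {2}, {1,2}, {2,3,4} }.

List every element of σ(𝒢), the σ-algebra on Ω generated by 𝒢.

Begin from { {}, {2}, {1,2}, {1,3,4}, {2,3,4}, Ω } (that is, 𝒢 plus ∅ and Ω).
Iteration 1 adds 2:
  {1}  = ᶜ of {2,3,4}
  {3,4}  = ᶜ of {1,2}
  |family| = 8
Iteration 2: closed — nothing new.

Therefore σ(𝒢) = { {}, {1}, {2}, {1,2}, {3,4}, {1,3,4}, {2,3,4}, Ω } (|σ(𝒢)| = 8).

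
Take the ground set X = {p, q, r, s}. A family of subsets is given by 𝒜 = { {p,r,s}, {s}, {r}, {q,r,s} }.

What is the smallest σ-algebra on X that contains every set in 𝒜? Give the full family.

Seed the family with 𝒜 together with ∅ and X: { ∅, {r}, {s}, {p,r,s}, {q,r,s}, X }.
Step 1. New:
  {p}  = complement {q,r,s}
  {q}  = complement {p,r,s}
  {r,s}  = {r} ∪ {s}
  {p,q,r}  = complement {s}
  {p,q,s}  = complement {r}
Step 2. New:
  {p,q}  = complement {r,s}
  {p,r}  = {r} ∪ {p}
  {p,s}  = {s} ∪ {p}
  {q,r}  = {q} ∪ {r}
  {q,s}  = {q} ∪ {s}
Step 3: stable.

|σ(𝒜)| = 16.  σ(𝒜) = { ∅, {p}, {q}, {r}, {s}, {p,q}, {p,r}, {p,s}, {q,r}, {q,s}, {r,s}, {p,q,r}, {p,q,s}, {p,r,s}, {q,r,s}, X }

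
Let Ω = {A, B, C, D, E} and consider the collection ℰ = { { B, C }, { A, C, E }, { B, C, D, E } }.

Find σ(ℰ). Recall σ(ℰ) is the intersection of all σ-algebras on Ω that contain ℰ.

|σ(ℰ)| = 32.  σ(ℰ) = { {}, { A }, { B }, { C }, { D }, { E }, { A, B }, { A, C }, { A, D }, { A, E }, { B, C }, { B, D }, { B, E }, { C, D }, { C, E }, { D, E }, { A, B, C }, { A, B, D }, { A, B, E }, { A, C, D }, { A, C, E }, { A, D, E }, { B, C, D }, { B, C, E }, { B, D, E }, { C, D, E }, { A, B, C, D }, { A, B, C, E }, { A, B, D, E }, { A, C, D, E }, { B, C, D, E }, Ω }

Trace:
Initial family (5 sets): { {}, { B, C }, { A, C, E }, { B, C, D, E }, Ω }.
Round 1 adds 4:
  { A }  = ᶜ of { B, C, D, E }
  { B, D }  = ᶜ of { A, C, E }
  { A, D, E }  = ᶜ of { B, C }
  { A, B, C, E }  = { B, C } ∪ { A, C, E }
  (now 9)
Round 2. New:
  { D }  = ᶜ of { A, B, C, E }
  { A, B, C }  = { B, C } ∪ { A }
  { A, B, D }  = { B, D } ∪ { A }
  { B, C, D }  = { B, C } ∪ { B, D }
  { A, B, D, E }  = { A, D, E } ∪ { B, D }
  { A, C, D, E }  = { A, D, E } ∪ { A, C, E }
  (now 15)
Round 3: +7 →
  { B }  = ᶜ of { A, C, D, E }
  { C }  = ᶜ of { A, B, D, E }
  { A, D }  = { D } ∪ { A }
  { A, E }  = ᶜ of { B, C, D }
  { C, E }  = ᶜ of { A, B, D }
  { D, E }  = ᶜ of { A, B, C }
  { A, B, C, D }  = { A, B, D } ∪ { B, C }
  (now 22)
Round 4: 9 new —
  { E }  = ᶜ of { A, B, C, D }
  { A, B }  = { B } ∪ { A }
  { A, C }  = { C } ∪ { A }
  { C, D }  = { C } ∪ { D }
  { A, B, E }  = { B } ∪ { A, E }
  { A, C, D }  = { A, D } ∪ { C }
  { B, C, E }  = ᶜ of { A, D }
  { B, D, E }  = { B } ∪ { D, E }
  { C, D, E }  = { D, E } ∪ { C, E }
  (now 31)
Round 5 (1 new):
  { B, E }  = ᶜ of { A, C, D }
  (now 32)
Round 6: already closed under ᶜ and ∪.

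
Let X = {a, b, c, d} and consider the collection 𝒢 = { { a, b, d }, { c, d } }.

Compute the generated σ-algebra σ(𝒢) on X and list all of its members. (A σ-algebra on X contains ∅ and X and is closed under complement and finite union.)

Answer: σ(𝒢) = { ∅, { c }, { d }, { a, b }, { c, d }, { a, b, c }, { a, b, d }, X }

Derivation:
Begin from { ∅, { c, d }, { a, b, d }, X } (that is, 𝒢 plus ∅ and X).
Step 1. New:
  { c }  = complement { a, b, d }
  { a, b }  = complement { c, d }
  (now 6)
Step 2 (1 new):
  { a, b, c }  = { c } ∪ { a, b }
  (now 7)
Step 3 adds 1:
  { d }  = complement { a, b, c }
  (now 8)
Step 4: already closed under ᶜ and ∪.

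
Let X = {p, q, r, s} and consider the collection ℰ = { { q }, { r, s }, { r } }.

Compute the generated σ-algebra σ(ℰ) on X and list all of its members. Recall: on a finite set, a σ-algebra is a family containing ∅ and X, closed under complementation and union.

Answer: σ(ℰ) = { {}, { p }, { q }, { r }, { s }, { p, q }, { p, r }, { p, s }, { q, r }, { q, s }, { r, s }, { p, q, r }, { p, q, s }, { p, r, s }, { q, r, s }, X }

Working:
Seed the family with ℰ together with ∅ and X: { {}, { q }, { r }, { r, s }, X }.
Round 1 (5 new):
  { p, q }  = { r, s }ᶜ
  { q, r }  = { r } ∪ { q }
  { p, q, s }  = { r }ᶜ
  { p, r, s }  = { q }ᶜ
  { q, r, s }  = { r, s } ∪ { q }
  — 10 sets.
Round 2: 3 new —
  { p }  = { q, r, s }ᶜ
  { p, s }  = { q, r }ᶜ
  { p, q, r }  = { p, q } ∪ { r }
  — 13 sets.
Round 3: 2 new —
  { s }  = { p, q, r }ᶜ
  { p, r }  = { r } ∪ { p }
  — 15 sets.
Round 4. New:
  { q, s }  = { p, r }ᶜ
  — 16 sets.
Round 5: stable.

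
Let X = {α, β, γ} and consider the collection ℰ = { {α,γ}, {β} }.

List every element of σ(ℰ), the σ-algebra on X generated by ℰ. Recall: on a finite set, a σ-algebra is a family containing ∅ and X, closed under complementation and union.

Take S₀ = ℰ ∪ {∅, X} = { {}, {β}, {α,γ}, X }.
Iteration 1: closed — nothing new.

Therefore σ(ℰ) = { {}, {β}, {α,γ}, X } (|σ(ℰ)| = 4).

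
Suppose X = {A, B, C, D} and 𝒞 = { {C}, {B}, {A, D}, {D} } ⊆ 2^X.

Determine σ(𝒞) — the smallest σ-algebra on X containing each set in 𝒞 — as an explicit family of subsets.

σ(𝒞) (16 sets): { {}, {A}, {B}, {C}, {D}, {A, B}, {A, C}, {A, D}, {B, C}, {B, D}, {C, D}, {A, B, C}, {A, B, D}, {A, C, D}, {B, C, D}, X }

Working:
Start: 𝒞 ∪ {∅, X} = { {}, {B}, {C}, {D}, {A, D}, X }.
Iteration 1 (6 new):
  {B, C}  = complement {A, D}
  {B, D}  = {D} ∪ {B}
  {C, D}  = {C} ∪ {D}
  {A, B, C}  = complement {D}
  {A, B, D}  = complement {C}
  {A, C, D}  = complement {B}
  |family| = 12
Iteration 2: 3 new —
  {A, B}  = complement {C, D}
  {A, C}  = complement {B, D}
  {B, C, D}  = {C, D} ∪ {B}
  |family| = 15
Iteration 3: 1 new —
  {A}  = complement {B, C, D}
  |family| = 16
Iteration 4: already closed under ᶜ and ∪.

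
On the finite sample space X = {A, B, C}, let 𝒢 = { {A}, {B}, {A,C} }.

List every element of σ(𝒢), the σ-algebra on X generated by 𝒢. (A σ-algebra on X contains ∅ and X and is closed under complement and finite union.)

Answer: σ(𝒢) = { {}, {A}, {B}, {C}, {A,B}, {A,C}, {B,C}, X }

Check:
Take S₀ = 𝒢 ∪ {∅, X} = { {}, {A}, {B}, {A,C}, X }.
Pass 1 (2 new):
  {A,B}  = {B} ∪ {A}
  {B,C}  = {A}ᶜ
  (now 7)
Pass 2. New:
  {C}  = {A,B}ᶜ
  (now 8)
Pass 3: already closed under ᶜ and ∪.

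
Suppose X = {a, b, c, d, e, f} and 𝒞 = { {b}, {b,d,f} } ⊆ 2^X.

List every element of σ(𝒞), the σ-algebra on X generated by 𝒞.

Start: 𝒞 ∪ {∅, X} = { {}, {b}, {b,d,f}, X }.
Step 1: +2 →
  {a,c,e}  = complement {b,d,f}
  {a,c,d,e,f}  = complement {b}
  |family| = 6
Step 2: +1 →
  {a,b,c,e}  = {a,c,e} ∪ {b}
  |family| = 7
Step 3: +1 →
  {d,f}  = complement {a,b,c,e}
  |family| = 8
Step 4: already closed under ᶜ and ∪.

Therefore σ(𝒞) = { {}, {b}, {d,f}, {a,c,e}, {b,d,f}, {a,b,c,e}, {a,c,d,e,f}, X } (|σ(𝒞)| = 8).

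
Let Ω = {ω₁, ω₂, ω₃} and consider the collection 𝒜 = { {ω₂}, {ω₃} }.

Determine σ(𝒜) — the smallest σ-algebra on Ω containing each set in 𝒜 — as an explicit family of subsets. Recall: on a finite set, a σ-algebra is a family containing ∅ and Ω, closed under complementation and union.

Start: 𝒜 ∪ {∅, Ω} = { {}, {ω₂}, {ω₃}, Ω }.
Pass 1 (3 new):
  {ω₁,ω₂}  = ᶜ of {ω₃}
  {ω₁,ω₃}  = ᶜ of {ω₂}
  {ω₂,ω₃}  = {ω₃} ∪ {ω₂}
  — 7 sets.
Pass 2: +1 →
  {ω₁}  = ᶜ of {ω₂,ω₃}
  — 8 sets.
After Pass 3 the family is unchanged; done.

|σ(𝒜)| = 8.  σ(𝒜) = { {}, {ω₁}, {ω₂}, {ω₃}, {ω₁,ω₂}, {ω₁,ω₃}, {ω₂,ω₃}, Ω }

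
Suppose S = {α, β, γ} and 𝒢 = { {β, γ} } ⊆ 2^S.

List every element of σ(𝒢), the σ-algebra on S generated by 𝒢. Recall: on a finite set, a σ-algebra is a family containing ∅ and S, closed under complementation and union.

Initial family (3 sets): { {}, {β, γ}, S }.
Iteration 1. New:
  {α}  = complement {β, γ}
  (now 4)
After Iteration 2 the family is unchanged; done.

σ(𝒢) = { {}, {α}, {β, γ}, S }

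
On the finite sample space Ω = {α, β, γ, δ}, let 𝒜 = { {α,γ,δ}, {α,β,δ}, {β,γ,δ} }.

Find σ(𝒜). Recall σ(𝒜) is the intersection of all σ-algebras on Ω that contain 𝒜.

Answer: σ(𝒜) = { ∅, {α}, {β}, {γ}, {δ}, {α,β}, {α,γ}, {α,δ}, {β,γ}, {β,δ}, {γ,δ}, {α,β,γ}, {α,β,δ}, {α,γ,δ}, {β,γ,δ}, Ω }

Derivation:
Seed the family with 𝒜 together with ∅ and Ω: { ∅, {α,β,δ}, {α,γ,δ}, {β,γ,δ}, Ω }.
Pass 1 adds 3:
  {α}  = Ω∖{β,γ,δ}
  {β}  = Ω∖{α,γ,δ}
  {γ}  = Ω∖{α,β,δ}
  |family| = 8
Pass 2: 3 new —
  {α,β}  = {β} ∪ {α}
  {α,γ}  = {γ} ∪ {α}
  {β,γ}  = {γ} ∪ {β}
  |family| = 11
Pass 3 (4 new):
  {α,δ}  = Ω∖{β,γ}
  {β,δ}  = Ω∖{α,γ}
  {γ,δ}  = Ω∖{α,β}
  {α,β,γ}  = {γ} ∪ {α,β}
  |family| = 15
Pass 4. New:
  {δ}  = Ω∖{α,β,γ}
  |family| = 16
After Pass 5 the family is unchanged; done.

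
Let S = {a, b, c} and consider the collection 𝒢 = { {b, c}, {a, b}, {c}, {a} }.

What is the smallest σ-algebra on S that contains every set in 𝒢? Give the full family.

|σ(𝒢)| = 8.  σ(𝒢) = { {}, {a}, {b}, {c}, {a, b}, {a, c}, {b, c}, S }

Working:
Seed the family with 𝒢 together with ∅ and S: { {}, {a}, {c}, {a, b}, {b, c}, S }.
Round 1: +1 →
  {a, c}  = {c} ∪ {a}
  |family| = 7
Round 2: +1 →
  {b}  = ᶜ of {a, c}
  |family| = 8
After Round 3 the family is unchanged; done.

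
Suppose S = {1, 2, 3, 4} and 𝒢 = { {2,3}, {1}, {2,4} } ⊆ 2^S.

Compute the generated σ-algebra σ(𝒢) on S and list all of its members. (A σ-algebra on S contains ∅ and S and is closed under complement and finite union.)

|σ(𝒢)| = 16.  σ(𝒢) = { {}, {1}, {2}, {3}, {4}, {1,2}, {1,3}, {1,4}, {2,3}, {2,4}, {3,4}, {1,2,3}, {1,2,4}, {1,3,4}, {2,3,4}, S }

Working:
Seed the family with 𝒢 together with ∅ and S: { {}, {1}, {2,3}, {2,4}, S }.
Pass 1 adds 5:
  {1,3}  = ᶜ of {2,4}
  {1,4}  = ᶜ of {2,3}
  {1,2,3}  = {2,3} ∪ {1}
  {1,2,4}  = {2,4} ∪ {1}
  {2,3,4}  = ᶜ of {1}
Pass 2: 3 new —
  {3}  = ᶜ of {1,2,4}
  {4}  = ᶜ of {1,2,3}
  {1,3,4}  = {1,4} ∪ {1,3}
Pass 3 (2 new):
  {2}  = ᶜ of {1,3,4}
  {3,4}  = {3} ∪ {4}
Pass 4. New:
  {1,2}  = ᶜ of {3,4}
Pass 5: closed — nothing new.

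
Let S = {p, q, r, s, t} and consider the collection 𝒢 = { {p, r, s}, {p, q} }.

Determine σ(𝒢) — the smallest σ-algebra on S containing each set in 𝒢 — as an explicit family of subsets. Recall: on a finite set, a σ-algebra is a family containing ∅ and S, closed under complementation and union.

σ(𝒢) (16 sets): { {}, {p}, {q}, {t}, {p, q}, {p, t}, {q, t}, {r, s}, {p, q, t}, {p, r, s}, {q, r, s}, {r, s, t}, {p, q, r, s}, {p, r, s, t}, {q, r, s, t}, S }

Check:
Seed the family with 𝒢 together with ∅ and S: { {}, {p, q}, {p, r, s}, S }.
Round 1. New:
  {q, t}  = ᶜ of {p, r, s}
  {r, s, t}  = ᶜ of {p, q}
  {p, q, r, s}  = {p, q} ∪ {p, r, s}
  (now 7)
Round 2: 4 new —
  {t}  = ᶜ of {p, q, r, s}
  {p, q, t}  = {q, t} ∪ {p, q}
  {p, r, s, t}  = {r, s, t} ∪ {p, r, s}
  {q, r, s, t}  = {q, t} ∪ {r, s, t}
  (now 11)
Round 3: +3 →
  {p}  = ᶜ of {q, r, s, t}
  {q}  = ᶜ of {p, r, s, t}
  {r, s}  = ᶜ of {p, q, t}
  (now 14)
Round 4. New:
  {p, t}  = {t} ∪ {p}
  {q, r, s}  = {r, s} ∪ {q}
  (now 16)
Round 5: closed — nothing new.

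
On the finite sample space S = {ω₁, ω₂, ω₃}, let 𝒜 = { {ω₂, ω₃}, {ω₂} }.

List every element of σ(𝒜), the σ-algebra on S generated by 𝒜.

|σ(𝒜)| = 8.  σ(𝒜) = { {}, {ω₁}, {ω₂}, {ω₃}, {ω₁, ω₂}, {ω₁, ω₃}, {ω₂, ω₃}, S }

Trace:
Begin from { {}, {ω₂}, {ω₂, ω₃}, S } (that is, 𝒜 plus ∅ and S).
Pass 1: +2 →
  {ω₁}  = complement {ω₂, ω₃}
  {ω₁, ω₃}  = complement {ω₂}
  (now 6)
Pass 2 (1 new):
  {ω₁, ω₂}  = {ω₂} ∪ {ω₁}
  (now 7)
Pass 3. New:
  {ω₃}  = complement {ω₁, ω₂}
  (now 8)
Pass 4: already closed under ᶜ and ∪.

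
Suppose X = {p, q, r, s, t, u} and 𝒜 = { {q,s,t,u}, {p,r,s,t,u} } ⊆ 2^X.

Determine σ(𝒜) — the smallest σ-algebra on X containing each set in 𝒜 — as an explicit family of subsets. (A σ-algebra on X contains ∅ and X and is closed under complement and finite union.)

Seed the family with 𝒜 together with ∅ and X: { {}, {q,s,t,u}, {p,r,s,t,u}, X }.
Iteration 1: +2 →
  {q}  = X∖{p,r,s,t,u}
  {p,r}  = X∖{q,s,t,u}
Iteration 2: 1 new —
  {p,q,r}  = {p,r} ∪ {q}
Iteration 3: +1 →
  {s,t,u}  = X∖{p,q,r}
After Iteration 4 the family is unchanged; done.

Hence σ(𝒜) has 8 members: { {}, {q}, {p,r}, {p,q,r}, {s,t,u}, {q,s,t,u}, {p,r,s,t,u}, X }.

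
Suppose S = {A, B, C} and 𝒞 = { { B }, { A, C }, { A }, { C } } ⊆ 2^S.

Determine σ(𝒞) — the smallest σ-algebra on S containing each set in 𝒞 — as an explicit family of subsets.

Answer: σ(𝒞) = { {  }, { A }, { B }, { C }, { A, B }, { A, C }, { B, C }, S }

Trace:
Begin from { {  }, { A }, { B }, { C }, { A, C }, S } (that is, 𝒞 plus ∅ and S).
Iteration 1: 2 new —
  { A, B }  = ᶜ of { C }
  { B, C }  = ᶜ of { A }
  — 8 sets.
Iteration 2: closed — nothing new.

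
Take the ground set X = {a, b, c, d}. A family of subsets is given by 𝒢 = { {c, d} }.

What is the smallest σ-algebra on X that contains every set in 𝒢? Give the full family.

Start: 𝒢 ∪ {∅, X} = { {}, {c, d}, X }.
Iteration 1 (1 new):
  {a, b}  = complement {c, d}
Iteration 2: closed — nothing new.

σ(𝒢) = { {}, {a, b}, {c, d}, X }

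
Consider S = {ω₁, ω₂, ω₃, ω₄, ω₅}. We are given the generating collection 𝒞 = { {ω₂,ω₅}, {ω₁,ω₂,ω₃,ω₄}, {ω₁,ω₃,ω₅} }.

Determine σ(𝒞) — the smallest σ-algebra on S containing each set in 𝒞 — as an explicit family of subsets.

σ(𝒞) (16 sets): { ∅, {ω₂}, {ω₄}, {ω₅}, {ω₁,ω₃}, {ω₂,ω₄}, {ω₂,ω₅}, {ω₄,ω₅}, {ω₁,ω₂,ω₃}, {ω₁,ω₃,ω₄}, {ω₁,ω₃,ω₅}, {ω₂,ω₄,ω₅}, {ω₁,ω₂,ω₃,ω₄}, {ω₁,ω₂,ω₃,ω₅}, {ω₁,ω₃,ω₄,ω₅}, S }

Derivation:
Take S₀ = 𝒞 ∪ {∅, S} = { ∅, {ω₂,ω₅}, {ω₁,ω₃,ω₅}, {ω₁,ω₂,ω₃,ω₄}, S }.
Step 1: +4 →
  {ω₅}  = S∖{ω₁,ω₂,ω₃,ω₄}
  {ω₂,ω₄}  = S∖{ω₁,ω₃,ω₅}
  {ω₁,ω₃,ω₄}  = S∖{ω₂,ω₅}
  {ω₁,ω₂,ω₃,ω₅}  = {ω₂,ω₅} ∪ {ω₁,ω₃,ω₅}
  [9 total]
Step 2. New:
  {ω₄}  = S∖{ω₁,ω₂,ω₃,ω₅}
  {ω₂,ω₄,ω₅}  = {ω₂,ω₅} ∪ {ω₂,ω₄}
  {ω₁,ω₃,ω₄,ω₅}  = {ω₁,ω₃,ω₅} ∪ {ω₁,ω₃,ω₄}
  [12 total]
Step 3: +3 →
  {ω₂}  = S∖{ω₁,ω₃,ω₄,ω₅}
  {ω₁,ω₃}  = S∖{ω₂,ω₄,ω₅}
  {ω₄,ω₅}  = {ω₄} ∪ {ω₅}
  [15 total]
Step 4. New:
  {ω₁,ω₂,ω₃}  = S∖{ω₄,ω₅}
  [16 total]
Step 5: closed — nothing new.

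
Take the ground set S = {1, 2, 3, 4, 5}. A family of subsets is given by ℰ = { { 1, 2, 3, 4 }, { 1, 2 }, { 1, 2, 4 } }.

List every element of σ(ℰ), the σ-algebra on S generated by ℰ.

Take S₀ = ℰ ∪ {∅, S} = { {}, { 1, 2 }, { 1, 2, 4 }, { 1, 2, 3, 4 }, S }.
Pass 1. New:
  { 5 }  = { 1, 2, 3, 4 }ᶜ
  { 3, 5 }  = { 1, 2, 4 }ᶜ
  { 3, 4, 5 }  = { 1, 2 }ᶜ
  [8 total]
Pass 2: +3 →
  { 1, 2, 5 }  = { 1, 2 } ∪ { 5 }
  { 1, 2, 3, 5 }  = { 3, 5 } ∪ { 1, 2 }
  { 1, 2, 4, 5 }  = { 1, 2, 4 } ∪ { 5 }
  [11 total]
Pass 3: +3 →
  { 3 }  = { 1, 2, 4, 5 }ᶜ
  { 4 }  = { 1, 2, 3, 5 }ᶜ
  { 3, 4 }  = { 1, 2, 5 }ᶜ
  [14 total]
Pass 4: +2 →
  { 4, 5 }  = { 4 } ∪ { 5 }
  { 1, 2, 3 }  = { 3 } ∪ { 1, 2 }
  [16 total]
Pass 5: already closed under ᶜ and ∪.

Hence σ(ℰ) has 16 members: { {}, { 3 }, { 4 }, { 5 }, { 1, 2 }, { 3, 4 }, { 3, 5 }, { 4, 5 }, { 1, 2, 3 }, { 1, 2, 4 }, { 1, 2, 5 }, { 3, 4, 5 }, { 1, 2, 3, 4 }, { 1, 2, 3, 5 }, { 1, 2, 4, 5 }, S }.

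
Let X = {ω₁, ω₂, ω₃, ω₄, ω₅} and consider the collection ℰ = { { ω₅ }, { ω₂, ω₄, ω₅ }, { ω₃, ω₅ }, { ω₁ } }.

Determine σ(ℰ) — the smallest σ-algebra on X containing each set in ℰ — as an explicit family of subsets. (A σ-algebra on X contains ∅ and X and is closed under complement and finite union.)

Initial family (6 sets): { ∅, { ω₁ }, { ω₅ }, { ω₃, ω₅ }, { ω₂, ω₄, ω₅ }, X }.
Iteration 1 adds 7:
  { ω₁, ω₃ }  = X∖{ ω₂, ω₄, ω₅ }
  { ω₁, ω₅ }  = { ω₅ } ∪ { ω₁ }
  { ω₁, ω₂, ω₄ }  = X∖{ ω₃, ω₅ }
  { ω₁, ω₃, ω₅ }  = { ω₃, ω₅ } ∪ { ω₁ }
  { ω₁, ω₂, ω₃, ω₄ }  = X∖{ ω₅ }
  { ω₁, ω₂, ω₄, ω₅ }  = { ω₂, ω₄, ω₅ } ∪ { ω₁ }
  { ω₂, ω₃, ω₄, ω₅ }  = X∖{ ω₁ }
  [13 total]
Iteration 2 (3 new):
  { ω₃ }  = X∖{ ω₁, ω₂, ω₄, ω₅ }
  { ω₂, ω₄ }  = X∖{ ω₁, ω₃, ω₅ }
  { ω₂, ω₃, ω₄ }  = X∖{ ω₁, ω₅ }
  [16 total]
Iteration 3: stable.

Therefore σ(ℰ) = { ∅, { ω₁ }, { ω₃ }, { ω₅ }, { ω₁, ω₃ }, { ω₁, ω₅ }, { ω₂, ω₄ }, { ω₃, ω₅ }, { ω₁, ω₂, ω₄ }, { ω₁, ω₃, ω₅ }, { ω₂, ω₃, ω₄ }, { ω₂, ω₄, ω₅ }, { ω₁, ω₂, ω₃, ω₄ }, { ω₁, ω₂, ω₄, ω₅ }, { ω₂, ω₃, ω₄, ω₅ }, X } (|σ(ℰ)| = 16).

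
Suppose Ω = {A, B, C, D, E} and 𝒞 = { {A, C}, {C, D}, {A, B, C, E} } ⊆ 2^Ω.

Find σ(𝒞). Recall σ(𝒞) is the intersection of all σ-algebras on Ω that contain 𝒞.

Begin from { {}, {A, C}, {C, D}, {A, B, C, E}, Ω } (that is, 𝒞 plus ∅ and Ω).
Step 1: +4 →
  {D}  = complement {A, B, C, E}
  {A, B, E}  = complement {C, D}
  {A, C, D}  = {C, D} ∪ {A, C}
  {B, D, E}  = complement {A, C}
  [9 total]
Step 2 adds 3:
  {B, E}  = complement {A, C, D}
  {A, B, D, E}  = {A, B, E} ∪ {D}
  {B, C, D, E}  = {C, D} ∪ {B, D, E}
  [12 total]
Step 3. New:
  {A}  = complement {B, C, D, E}
  {C}  = complement {A, B, D, E}
  [14 total]
Step 4: +2 →
  {A, D}  = {D} ∪ {A}
  {B, C, E}  = {C} ∪ {B, E}
  [16 total]
Step 5: no new sets; the family is a σ-algebra.

|σ(𝒞)| = 16.  σ(𝒞) = { {}, {A}, {C}, {D}, {A, C}, {A, D}, {B, E}, {C, D}, {A, B, E}, {A, C, D}, {B, C, E}, {B, D, E}, {A, B, C, E}, {A, B, D, E}, {B, C, D, E}, Ω }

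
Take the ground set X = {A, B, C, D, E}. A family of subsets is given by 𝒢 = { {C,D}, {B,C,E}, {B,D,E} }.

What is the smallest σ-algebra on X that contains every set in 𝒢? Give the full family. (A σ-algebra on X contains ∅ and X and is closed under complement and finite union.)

Take S₀ = 𝒢 ∪ {∅, X} = { {}, {C,D}, {B,C,E}, {B,D,E}, X }.
Step 1: +4 →
  {A,C}  = ᶜ of {B,D,E}
  {A,D}  = ᶜ of {B,C,E}
  {A,B,E}  = ᶜ of {C,D}
  {B,C,D,E}  = {C,D} ∪ {B,C,E}
Step 2 adds 4:
  {A}  = ᶜ of {B,C,D,E}
  {A,C,D}  = {C,D} ∪ {A,D}
  {A,B,C,E}  = {A,B,E} ∪ {B,C,E}
  {A,B,D,E}  = {A,B,E} ∪ {A,D}
Step 3: +3 →
  {C}  = ᶜ of {A,B,D,E}
  {D}  = ᶜ of {A,B,C,E}
  {B,E}  = ᶜ of {A,C,D}
Step 4: closed — nothing new.

Hence σ(𝒢) has 16 members: { {}, {A}, {C}, {D}, {A,C}, {A,D}, {B,E}, {C,D}, {A,B,E}, {A,C,D}, {B,C,E}, {B,D,E}, {A,B,C,E}, {A,B,D,E}, {B,C,D,E}, X }.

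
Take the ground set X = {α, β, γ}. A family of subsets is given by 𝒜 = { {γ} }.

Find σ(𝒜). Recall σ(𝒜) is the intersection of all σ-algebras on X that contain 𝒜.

Take S₀ = 𝒜 ∪ {∅, X} = { {}, {γ}, X }.
Iteration 1 (1 new):
  {α,β}  = {γ}ᶜ
Iteration 2: no new sets; the family is a σ-algebra.

Hence σ(𝒜) has 4 members: { {}, {γ}, {α,β}, X }.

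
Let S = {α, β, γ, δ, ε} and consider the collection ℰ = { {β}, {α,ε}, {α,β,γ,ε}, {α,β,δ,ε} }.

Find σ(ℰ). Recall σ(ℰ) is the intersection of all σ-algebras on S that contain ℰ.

σ(ℰ) = { {}, {β}, {γ}, {δ}, {α,ε}, {β,γ}, {β,δ}, {γ,δ}, {α,β,ε}, {α,γ,ε}, {α,δ,ε}, {β,γ,δ}, {α,β,γ,ε}, {α,β,δ,ε}, {α,γ,δ,ε}, S }

Derivation:
Start: ℰ ∪ {∅, S} = { {}, {β}, {α,ε}, {α,β,γ,ε}, {α,β,δ,ε}, S }.
Iteration 1: 5 new —
  {γ}  = complement {α,β,δ,ε}
  {δ}  = complement {α,β,γ,ε}
  {α,β,ε}  = {α,ε} ∪ {β}
  {β,γ,δ}  = complement {α,ε}
  {α,γ,δ,ε}  = complement {β}
  [11 total]
Iteration 2: +5 →
  {β,γ}  = {β} ∪ {γ}
  {β,δ}  = {β} ∪ {δ}
  {γ,δ}  = complement {α,β,ε}
  {α,γ,ε}  = {γ} ∪ {α,ε}
  {α,δ,ε}  = {α,ε} ∪ {δ}
  [16 total]
Iteration 3 adds nothing — fixpoint reached.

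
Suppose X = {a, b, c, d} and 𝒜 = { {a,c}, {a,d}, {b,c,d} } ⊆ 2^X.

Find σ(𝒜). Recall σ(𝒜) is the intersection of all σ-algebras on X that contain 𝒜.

σ(𝒜) (16 sets): { ∅, {a}, {b}, {c}, {d}, {a,b}, {a,c}, {a,d}, {b,c}, {b,d}, {c,d}, {a,b,c}, {a,b,d}, {a,c,d}, {b,c,d}, X }

Trace:
Start: 𝒜 ∪ {∅, X} = { ∅, {a,c}, {a,d}, {b,c,d}, X }.
Pass 1 adds 4:
  {a}  = X∖{b,c,d}
  {b,c}  = X∖{a,d}
  {b,d}  = X∖{a,c}
  {a,c,d}  = {a,d} ∪ {a,c}
  — 9 sets.
Pass 2: +3 →
  {b}  = X∖{a,c,d}
  {a,b,c}  = {b,c} ∪ {a,c}
  {a,b,d}  = {a,d} ∪ {b,d}
  — 12 sets.
Pass 3: +3 →
  {c}  = X∖{a,b,d}
  {d}  = X∖{a,b,c}
  {a,b}  = {b} ∪ {a}
  — 15 sets.
Pass 4 (1 new):
  {c,d}  = X∖{a,b}
  — 16 sets.
Pass 5: no new sets; the family is a σ-algebra.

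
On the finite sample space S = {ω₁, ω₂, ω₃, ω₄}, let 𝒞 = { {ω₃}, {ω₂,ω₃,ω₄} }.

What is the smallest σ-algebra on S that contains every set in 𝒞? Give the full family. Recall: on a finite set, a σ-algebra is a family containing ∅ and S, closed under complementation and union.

Seed the family with 𝒞 together with ∅ and S: { ∅, {ω₃}, {ω₂,ω₃,ω₄}, S }.
Step 1: +2 →
  {ω₁}  = complement {ω₂,ω₃,ω₄}
  {ω₁,ω₂,ω₄}  = complement {ω₃}
  |family| = 6
Step 2 adds 1:
  {ω₁,ω₃}  = {ω₃} ∪ {ω₁}
  |family| = 7
Step 3 adds 1:
  {ω₂,ω₄}  = complement {ω₁,ω₃}
  |family| = 8
Step 4: no new sets; the family is a σ-algebra.

Hence σ(𝒞) has 8 members: { ∅, {ω₁}, {ω₃}, {ω₁,ω₃}, {ω₂,ω₄}, {ω₁,ω₂,ω₄}, {ω₂,ω₃,ω₄}, S }.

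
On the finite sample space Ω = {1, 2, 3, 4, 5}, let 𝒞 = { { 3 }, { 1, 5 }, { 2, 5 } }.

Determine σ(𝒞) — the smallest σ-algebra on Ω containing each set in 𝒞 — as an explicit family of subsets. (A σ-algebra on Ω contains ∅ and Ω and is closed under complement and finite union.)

Seed the family with 𝒞 together with ∅ and Ω: { {}, { 3 }, { 1, 5 }, { 2, 5 }, Ω }.
Round 1 (6 new):
  { 1, 2, 5 }  = { 2, 5 } ∪ { 1, 5 }
  { 1, 3, 4 }  = { 2, 5 }ᶜ
  { 1, 3, 5 }  = { 3 } ∪ { 1, 5 }
  { 2, 3, 4 }  = { 1, 5 }ᶜ
  { 2, 3, 5 }  = { 3 } ∪ { 2, 5 }
  { 1, 2, 4, 5 }  = { 3 }ᶜ
  — 11 sets.
Round 2: 7 new —
  { 1, 4 }  = { 2, 3, 5 }ᶜ
  { 2, 4 }  = { 1, 3, 5 }ᶜ
  { 3, 4 }  = { 1, 2, 5 }ᶜ
  { 1, 2, 3, 4 }  = { 2, 3, 4 } ∪ { 1, 3, 4 }
  { 1, 2, 3, 5 }  = { 2, 5 } ∪ { 1, 3, 5 }
  { 1, 3, 4, 5 }  = { 1, 3, 5 } ∪ { 1, 3, 4 }
  { 2, 3, 4, 5 }  = { 2, 5 } ∪ { 2, 3, 4 }
  — 18 sets.
Round 3 (7 new):
  { 1 }  = { 2, 3, 4, 5 }ᶜ
  { 2 }  = { 1, 3, 4, 5 }ᶜ
  { 4 }  = { 1, 2, 3, 5 }ᶜ
  { 5 }  = { 1, 2, 3, 4 }ᶜ
  { 1, 2, 4 }  = { 1, 4 } ∪ { 2, 4 }
  { 1, 4, 5 }  = { 1, 4 } ∪ { 1, 5 }
  { 2, 4, 5 }  = { 2, 5 } ∪ { 2, 4 }
  — 25 sets.
Round 4. New:
  { 1, 2 }  = { 2 } ∪ { 1 }
  { 1, 3 }  = { 2, 4, 5 }ᶜ
  { 2, 3 }  = { 1, 4, 5 }ᶜ
  { 3, 5 }  = { 1, 2, 4 }ᶜ
  { 4, 5 }  = { 5 } ∪ { 4 }
  { 3, 4, 5 }  = { 3, 4 } ∪ { 5 }
  — 31 sets.
Round 5 (1 new):
  { 1, 2, 3 }  = { 4, 5 }ᶜ
  — 32 sets.
Round 6 adds nothing — fixpoint reached.

Therefore σ(𝒞) = { {}, { 1 }, { 2 }, { 3 }, { 4 }, { 5 }, { 1, 2 }, { 1, 3 }, { 1, 4 }, { 1, 5 }, { 2, 3 }, { 2, 4 }, { 2, 5 }, { 3, 4 }, { 3, 5 }, { 4, 5 }, { 1, 2, 3 }, { 1, 2, 4 }, { 1, 2, 5 }, { 1, 3, 4 }, { 1, 3, 5 }, { 1, 4, 5 }, { 2, 3, 4 }, { 2, 3, 5 }, { 2, 4, 5 }, { 3, 4, 5 }, { 1, 2, 3, 4 }, { 1, 2, 3, 5 }, { 1, 2, 4, 5 }, { 1, 3, 4, 5 }, { 2, 3, 4, 5 }, Ω } (|σ(𝒞)| = 32).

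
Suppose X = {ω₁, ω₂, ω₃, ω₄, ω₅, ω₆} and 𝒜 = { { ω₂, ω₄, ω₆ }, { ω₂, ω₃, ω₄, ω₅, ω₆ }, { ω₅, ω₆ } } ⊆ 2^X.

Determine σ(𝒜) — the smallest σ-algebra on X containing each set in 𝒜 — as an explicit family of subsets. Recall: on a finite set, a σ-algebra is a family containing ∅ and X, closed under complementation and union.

σ(𝒜) (32 sets): { {  }, { ω₁ }, { ω₃ }, { ω₅ }, { ω₆ }, { ω₁, ω₃ }, { ω₁, ω₅ }, { ω₁, ω₆ }, { ω₂, ω₄ }, { ω₃, ω₅ }, { ω₃, ω₆ }, { ω₅, ω₆ }, { ω₁, ω₂, ω₄ }, { ω₁, ω₃, ω₅ }, { ω₁, ω₃, ω₆ }, { ω₁, ω₅, ω₆ }, { ω₂, ω₃, ω₄ }, { ω₂, ω₄, ω₅ }, { ω₂, ω₄, ω₆ }, { ω₃, ω₅, ω₆ }, { ω₁, ω₂, ω₃, ω₄ }, { ω₁, ω₂, ω₄, ω₅ }, { ω₁, ω₂, ω₄, ω₆ }, { ω₁, ω₃, ω₅, ω₆ }, { ω₂, ω₃, ω₄, ω₅ }, { ω₂, ω₃, ω₄, ω₆ }, { ω₂, ω₄, ω₅, ω₆ }, { ω₁, ω₂, ω₃, ω₄, ω₅ }, { ω₁, ω₂, ω₃, ω₄, ω₆ }, { ω₁, ω₂, ω₄, ω₅, ω₆ }, { ω₂, ω₃, ω₄, ω₅, ω₆ }, X }

Derivation:
Seed the family with 𝒜 together with ∅ and X: { {  }, { ω₅, ω₆ }, { ω₂, ω₄, ω₆ }, { ω₂, ω₃, ω₄, ω₅, ω₆ }, X }.
Step 1 (4 new):
  { ω₁ }  = ᶜ of { ω₂, ω₃, ω₄, ω₅, ω₆ }
  { ω₁, ω₃, ω₅ }  = ᶜ of { ω₂, ω₄, ω₆ }
  { ω₁, ω₂, ω₃, ω₄ }  = ᶜ of { ω₅, ω₆ }
  { ω₂, ω₄, ω₅, ω₆ }  = { ω₂, ω₄, ω₆ } ∪ { ω₅, ω₆ }
  |family| = 9
Step 2 adds 7:
  { ω₁, ω₃ }  = ᶜ of { ω₂, ω₄, ω₅, ω₆ }
  { ω₁, ω₅, ω₆ }  = { ω₅, ω₆ } ∪ { ω₁ }
  { ω₁, ω₂, ω₄, ω₆ }  = { ω₂, ω₄, ω₆ } ∪ { ω₁ }
  { ω₁, ω₃, ω₅, ω₆ }  = { ω₅, ω₆ } ∪ { ω₁, ω₃, ω₅ }
  { ω₁, ω₂, ω₃, ω₄, ω₅ }  = { ω₁, ω₃, ω₅ } ∪ { ω₁, ω₂, ω₃, ω₄ }
  { ω₁, ω₂, ω₃, ω₄, ω₆ }  = { ω₂, ω₄, ω₆ } ∪ { ω₁, ω₂, ω₃, ω₄ }
  { ω₁, ω₂, ω₄, ω₅, ω₆ }  = { ω₂, ω₄, ω₅, ω₆ } ∪ { ω₁ }
  |family| = 16
Step 3 adds 6:
  { ω₃ }  = ᶜ of { ω₁, ω₂, ω₄, ω₅, ω₆ }
  { ω₅ }  = ᶜ of { ω₁, ω₂, ω₃, ω₄, ω₆ }
  { ω₆ }  = ᶜ of { ω₁, ω₂, ω₃, ω₄, ω₅ }
  { ω₂, ω₄ }  = ᶜ of { ω₁, ω₃, ω₅, ω₆ }
  { ω₃, ω₅ }  = ᶜ of { ω₁, ω₂, ω₄, ω₆ }
  { ω₂, ω₃, ω₄ }  = ᶜ of { ω₁, ω₅, ω₆ }
  |family| = 22
Step 4 (9 new):
  { ω₁, ω₅ }  = { ω₅ } ∪ { ω₁ }
  { ω₁, ω₆ }  = { ω₆ } ∪ { ω₁ }
  { ω₃, ω₆ }  = { ω₆ } ∪ { ω₃ }
  { ω₁, ω₂, ω₄ }  = { ω₂, ω₄ } ∪ { ω₁ }
  { ω₁, ω₃, ω₆ }  = { ω₆ } ∪ { ω₁, ω₃ }
  { ω₂, ω₄, ω₅ }  = { ω₅ } ∪ { ω₂, ω₄ }
  { ω₃, ω₅, ω₆ }  = { ω₅, ω₆ } ∪ { ω₃ }
  { ω₂, ω₃, ω₄, ω₅ }  = { ω₂, ω₃, ω₄ } ∪ { ω₅ }
  { ω₂, ω₃, ω₄, ω₆ }  = { ω₂, ω₄, ω₆ } ∪ { ω₂, ω₃, ω₄ }
  |family| = 31
Step 5 (1 new):
  { ω₁, ω₂, ω₄, ω₅ }  = ᶜ of { ω₃, ω₆ }
  |family| = 32
After Step 6 the family is unchanged; done.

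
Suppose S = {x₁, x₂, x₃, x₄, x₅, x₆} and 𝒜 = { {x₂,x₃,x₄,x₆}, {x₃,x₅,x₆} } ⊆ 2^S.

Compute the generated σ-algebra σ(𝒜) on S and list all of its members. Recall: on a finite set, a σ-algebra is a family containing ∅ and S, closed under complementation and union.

σ(𝒜) (16 sets): { {}, {x₁}, {x₅}, {x₁,x₅}, {x₂,x₄}, {x₃,x₆}, {x₁,x₂,x₄}, {x₁,x₃,x₆}, {x₂,x₄,x₅}, {x₃,x₅,x₆}, {x₁,x₂,x₄,x₅}, {x₁,x₃,x₅,x₆}, {x₂,x₃,x₄,x₆}, {x₁,x₂,x₃,x₄,x₆}, {x₂,x₃,x₄,x₅,x₆}, S }

Check:
Take S₀ = 𝒜 ∪ {∅, S} = { {}, {x₃,x₅,x₆}, {x₂,x₃,x₄,x₆}, S }.
Pass 1. New:
  {x₁,x₅}  = complement {x₂,x₃,x₄,x₆}
  {x₁,x₂,x₄}  = complement {x₃,x₅,x₆}
  {x₂,x₃,x₄,x₅,x₆}  = {x₂,x₃,x₄,x₆} ∪ {x₃,x₅,x₆}
  — 7 sets.
Pass 2 (4 new):
  {x₁}  = complement {x₂,x₃,x₄,x₅,x₆}
  {x₁,x₂,x₄,x₅}  = {x₁,x₅} ∪ {x₁,x₂,x₄}
  {x₁,x₃,x₅,x₆}  = {x₃,x₅,x₆} ∪ {x₁,x₅}
  {x₁,x₂,x₃,x₄,x₆}  = {x₂,x₃,x₄,x₆} ∪ {x₁,x₂,x₄}
  — 11 sets.
Pass 3. New:
  {x₅}  = complement {x₁,x₂,x₃,x₄,x₆}
  {x₂,x₄}  = complement {x₁,x₃,x₅,x₆}
  {x₃,x₆}  = complement {x₁,x₂,x₄,x₅}
  — 14 sets.
Pass 4: +2 →
  {x₁,x₃,x₆}  = {x₃,x₆} ∪ {x₁}
  {x₂,x₄,x₅}  = {x₂,x₄} ∪ {x₅}
  — 16 sets.
After Pass 5 the family is unchanged; done.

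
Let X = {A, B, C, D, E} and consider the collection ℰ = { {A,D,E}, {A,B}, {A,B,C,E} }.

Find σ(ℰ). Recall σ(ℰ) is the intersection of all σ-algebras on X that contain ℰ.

Start: ℰ ∪ {∅, X} = { ∅, {A,B}, {A,D,E}, {A,B,C,E}, X }.
Iteration 1. New:
  {D}  = ᶜ of {A,B,C,E}
  {B,C}  = ᶜ of {A,D,E}
  {C,D,E}  = ᶜ of {A,B}
  {A,B,D,E}  = {A,D,E} ∪ {A,B}
  (now 9)
Iteration 2 (6 new):
  {C}  = ᶜ of {A,B,D,E}
  {A,B,C}  = {A,B} ∪ {B,C}
  {A,B,D}  = {A,B} ∪ {D}
  {B,C,D}  = {B,C} ∪ {D}
  {A,C,D,E}  = {A,D,E} ∪ {C,D,E}
  {B,C,D,E}  = {C,D,E} ∪ {B,C}
  (now 15)
Iteration 3 adds 7:
  {A}  = ᶜ of {B,C,D,E}
  {B}  = ᶜ of {A,C,D,E}
  {A,E}  = ᶜ of {B,C,D}
  {C,D}  = {C} ∪ {D}
  {C,E}  = ᶜ of {A,B,D}
  {D,E}  = ᶜ of {A,B,C}
  {A,B,C,D}  = {C} ∪ {A,B,D}
  (now 22)
Iteration 4 adds 9:
  {E}  = ᶜ of {A,B,C,D}
  {A,C}  = {C} ∪ {A}
  {A,D}  = {D} ∪ {A}
  {B,D}  = {B} ∪ {D}
  {A,B,E}  = ᶜ of {C,D}
  {A,C,D}  = {C,D} ∪ {A}
  {A,C,E}  = {A,E} ∪ {C,E}
  {B,C,E}  = {B} ∪ {C,E}
  {B,D,E}  = {B} ∪ {D,E}
  (now 31)
Iteration 5 adds 1:
  {B,E}  = ᶜ of {A,C,D}
  (now 32)
Iteration 6 adds nothing — fixpoint reached.

|σ(ℰ)| = 32.  σ(ℰ) = { ∅, {A}, {B}, {C}, {D}, {E}, {A,B}, {A,C}, {A,D}, {A,E}, {B,C}, {B,D}, {B,E}, {C,D}, {C,E}, {D,E}, {A,B,C}, {A,B,D}, {A,B,E}, {A,C,D}, {A,C,E}, {A,D,E}, {B,C,D}, {B,C,E}, {B,D,E}, {C,D,E}, {A,B,C,D}, {A,B,C,E}, {A,B,D,E}, {A,C,D,E}, {B,C,D,E}, X }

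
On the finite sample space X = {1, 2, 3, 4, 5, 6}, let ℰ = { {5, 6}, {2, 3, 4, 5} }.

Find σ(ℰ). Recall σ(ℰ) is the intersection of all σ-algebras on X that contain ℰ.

|σ(ℰ)| = 16.  σ(ℰ) = { {}, {1}, {5}, {6}, {1, 5}, {1, 6}, {5, 6}, {1, 5, 6}, {2, 3, 4}, {1, 2, 3, 4}, {2, 3, 4, 5}, {2, 3, 4, 6}, {1, 2, 3, 4, 5}, {1, 2, 3, 4, 6}, {2, 3, 4, 5, 6}, X }

Trace:
Initial family (4 sets): { {}, {5, 6}, {2, 3, 4, 5}, X }.
Iteration 1: +3 →
  {1, 6}  = {2, 3, 4, 5}ᶜ
  {1, 2, 3, 4}  = {5, 6}ᶜ
  {2, 3, 4, 5, 6}  = {2, 3, 4, 5} ∪ {5, 6}
  (now 7)
Iteration 2: 4 new —
  {1}  = {2, 3, 4, 5, 6}ᶜ
  {1, 5, 6}  = {5, 6} ∪ {1, 6}
  {1, 2, 3, 4, 5}  = {1, 2, 3, 4} ∪ {2, 3, 4, 5}
  {1, 2, 3, 4, 6}  = {1, 6} ∪ {1, 2, 3, 4}
  (now 11)
Iteration 3. New:
  {5}  = {1, 2, 3, 4, 6}ᶜ
  {6}  = {1, 2, 3, 4, 5}ᶜ
  {2, 3, 4}  = {1, 5, 6}ᶜ
  (now 14)
Iteration 4: 2 new —
  {1, 5}  = {5} ∪ {1}
  {2, 3, 4, 6}  = {2, 3, 4} ∪ {6}
  (now 16)
Iteration 5 adds nothing — fixpoint reached.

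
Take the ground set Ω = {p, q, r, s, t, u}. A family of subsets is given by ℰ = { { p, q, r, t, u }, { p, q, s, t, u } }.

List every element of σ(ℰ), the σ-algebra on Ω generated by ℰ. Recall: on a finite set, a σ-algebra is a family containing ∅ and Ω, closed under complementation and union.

σ(ℰ) = { {}, { r }, { s }, { r, s }, { p, q, t, u }, { p, q, r, t, u }, { p, q, s, t, u }, Ω }

Working:
Begin from { {}, { p, q, r, t, u }, { p, q, s, t, u }, Ω } (that is, ℰ plus ∅ and Ω).
Iteration 1 (2 new):
  { r }  = Ω∖{ p, q, s, t, u }
  { s }  = Ω∖{ p, q, r, t, u }
  (now 6)
Iteration 2 (1 new):
  { r, s }  = { r } ∪ { s }
  (now 7)
Iteration 3 adds 1:
  { p, q, t, u }  = Ω∖{ r, s }
  (now 8)
Iteration 4: no new sets; the family is a σ-algebra.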